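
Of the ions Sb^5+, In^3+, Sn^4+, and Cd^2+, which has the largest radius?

Cd^2+

All of these have 46 electrons (isoelectronic). With the same electron cloud, the ion with the most protons pulls it in tightest. Nuclear charges: Sb^5+ (Z=51), Sn^4+ (Z=50), In^3+ (Z=49), Cd^2+ (Z=48). Highest Z is smallest.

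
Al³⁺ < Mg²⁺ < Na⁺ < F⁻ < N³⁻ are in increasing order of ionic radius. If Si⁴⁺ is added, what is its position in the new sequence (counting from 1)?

These species are isoelectronic with 10 electrons. The only difference is the number of protons: Si⁴⁺ (Z=14), Al³⁺ (Z=13), Mg²⁺ (Z=12), Na⁺ (Z=11), F⁻ (Z=9), N³⁻ (Z=7). The strongest nuclear pull (Si⁴⁺) gives the smallest ion.
The complete sequence is Si⁴⁺ < Al³⁺ < Mg²⁺ < Na⁺ < F⁻ < N³⁻. Si⁴⁺ sits at position 1.

1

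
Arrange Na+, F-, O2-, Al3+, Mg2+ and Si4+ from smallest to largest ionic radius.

These species are isoelectronic with 10 electrons. The only difference is the number of protons: Si4+ (Z=14), Al3+ (Z=13), Mg2+ (Z=12), Na+ (Z=11), F- (Z=9), O2- (Z=8). The strongest nuclear pull (Si4+) gives the smallest ion.

Si4+ < Al3+ < Mg2+ < Na+ < F- < O2-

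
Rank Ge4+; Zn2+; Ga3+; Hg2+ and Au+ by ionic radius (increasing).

Ge4+ < Ga3+ < Zn2+ < Hg2+ < Au+

Tabulating Z and e⁻: Ge4+ has 28 e⁻ (Z=32), Ga3+ has 28 e⁻ (Z=31), Zn2+ has 28 e⁻ (Z=30), Hg2+ has 78 e⁻ (Z=80), Au+ has 78 e⁻ (Z=79). Ge4+ < Ga3+ (isoelectronic, higher Z=32 is smaller); Ga3+ < Zn2+ (both 28 e⁻, Z=31>30); Zn2+ < Hg2+ (same group, period 4 vs 6); Hg2+ < Au+ (isoelectronic, higher Z=80 is smaller).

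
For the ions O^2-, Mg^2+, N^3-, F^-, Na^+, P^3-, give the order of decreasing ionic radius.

Work out protons and electrons: Mg^2+ (Z=12, 10 e⁻), Na^+ (Z=11, 10 e⁻), F^- (Z=9, 10 e⁻), O^2- (Z=8, 10 e⁻), N^3- (Z=7, 10 e⁻), P^3- (Z=15, 18 e⁻). Mg^2+ < Na^+ (both 10 e⁻, Z=12>11); Na^+ < F^- (both 10 e⁻, Z=11>9); F^- < O^2- (both 10 e⁻, Z=9>8); O^2- < N^3- (both 10 e⁻, Z=8>7); N^3- < P^3- (same group, 1 shell fewer).

P^3- > N^3- > O^2- > F^- > Na^+ > Mg^2+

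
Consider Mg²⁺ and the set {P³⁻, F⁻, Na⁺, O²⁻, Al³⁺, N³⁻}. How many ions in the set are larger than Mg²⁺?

5

Electron counts and nuclear charges: Al³⁺ (Z=13, 10 e⁻), Mg²⁺ (Z=12, 10 e⁻), Na⁺ (Z=11, 10 e⁻), F⁻ (Z=9, 10 e⁻), O²⁻ (Z=8, 10 e⁻), N³⁻ (Z=7, 10 e⁻), P³⁻ (Z=15, 18 e⁻). Al³⁺ < Mg²⁺ (isoelectronic, higher Z=13 is smaller); Mg²⁺ < Na⁺ (isoelectronic, higher Z=12 is smaller); Na⁺ < F⁻ (isoelectronic, higher Z=11 is smaller); F⁻ < O²⁻ (both 10 e⁻, Z=9>8); O²⁻ < N³⁻ (isoelectronic, higher Z=8 is smaller); N³⁻ < P³⁻ (same group, period 2 vs 3).
Overall: Al³⁺ < Mg²⁺ < Na⁺ < F⁻ < O²⁻ < N³⁻ < P³⁻. Mg²⁺ has 1 below it and 5 above. Count: 5.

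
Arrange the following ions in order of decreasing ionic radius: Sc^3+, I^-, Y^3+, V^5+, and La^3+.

I^- > La^3+ > Y^3+ > Sc^3+ > V^5+

Work out protons and electrons: V^5+ (Z=23, 18 e⁻), Sc^3+ (Z=21, 18 e⁻), Y^3+ (Z=39, 36 e⁻), La^3+ (Z=57, 54 e⁻), I^- (Z=53, 54 e⁻). V^5+ < Sc^3+ (isoelectronic, higher Z=23 is smaller); Sc^3+ < Y^3+ (same group, period 4 vs 5); Y^3+ < La^3+ (same group, 1 shell fewer); La^3+ < I^- (both 54 e⁻, Z=57>53).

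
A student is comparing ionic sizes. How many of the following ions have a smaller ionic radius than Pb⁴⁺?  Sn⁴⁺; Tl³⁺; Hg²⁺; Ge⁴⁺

2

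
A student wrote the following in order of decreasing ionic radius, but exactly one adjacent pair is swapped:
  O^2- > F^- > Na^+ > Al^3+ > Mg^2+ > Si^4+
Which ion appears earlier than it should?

Al^3+

Scanning neighbour by neighbour, only Al^3+/Mg^2+ violates a trend: they are isoelectronic (10 e⁻) and Al has more protons than Mg (13 vs 12), making Al^3+ smaller. That makes Al^3+ the one sitting a position early relative to where it belongs.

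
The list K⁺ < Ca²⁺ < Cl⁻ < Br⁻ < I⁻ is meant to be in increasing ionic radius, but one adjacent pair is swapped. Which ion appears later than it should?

Check each adjacent pair. K⁺ and Ca²⁺ are reversed: Ca²⁺ and K⁺ share 18 electrons; the higher nuclear charge on Ca (Z=20) contracts it more, so Ca²⁺ < K⁺. No other neighbouring pair contradicts the periodic trends, so Ca²⁺ is the ion listed too late.

Ca²⁺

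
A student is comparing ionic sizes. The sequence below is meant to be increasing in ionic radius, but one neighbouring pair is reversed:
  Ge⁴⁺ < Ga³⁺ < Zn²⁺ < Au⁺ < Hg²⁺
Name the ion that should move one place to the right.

Au⁺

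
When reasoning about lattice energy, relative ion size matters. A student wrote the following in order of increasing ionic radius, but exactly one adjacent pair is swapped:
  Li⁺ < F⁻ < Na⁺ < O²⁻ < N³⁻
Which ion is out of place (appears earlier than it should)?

F⁻

Compare adjacent ions: they are isoelectronic (10 e⁻) and Na has more protons than F (11 vs 9), making Na⁺ smaller — yet in this increasing list F⁻ sits before Na⁺. Nothing else is reversed, so F⁻ should move one place to the right.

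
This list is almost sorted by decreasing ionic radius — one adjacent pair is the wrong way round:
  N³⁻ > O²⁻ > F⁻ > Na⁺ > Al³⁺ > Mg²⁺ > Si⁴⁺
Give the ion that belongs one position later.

The pair Al³⁺, Mg²⁺ is the wrong way round — they are isoelectronic (10 e⁻) and Al has more protons than Mg (13 vs 12), making Al³⁺ smaller. All other adjacent pairs agree with periodic trends, so Al³⁺ is the misplaced ion.

Al³⁺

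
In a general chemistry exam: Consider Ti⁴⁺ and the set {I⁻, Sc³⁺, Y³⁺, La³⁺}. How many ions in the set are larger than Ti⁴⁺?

First list Z and electron count for each: Ti⁴⁺: 18 e⁻, Z=22, Sc³⁺: 18 e⁻, Z=21, Y³⁺: 36 e⁻, Z=39, La³⁺: 54 e⁻, Z=57, I⁻: 54 e⁻, Z=53. Ti⁴⁺ < Sc³⁺ (isoelectronic, higher Z=22 is smaller); Sc³⁺ < Y³⁺ (same group, 1 shell fewer); Y³⁺ < La³⁺ (same group, 1 shell fewer); La³⁺ < I⁻ (both 54 e⁻, Z=57>53).
Relative to Ti⁴⁺, the ions that are larger are Sc³⁺, Y³⁺, La³⁺, I⁻. Count: 4.

4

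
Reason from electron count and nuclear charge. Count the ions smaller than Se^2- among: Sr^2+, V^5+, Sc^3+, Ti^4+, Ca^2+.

5

V^5+ has 18 e⁻ (Z=23), Ti^4+ has 18 e⁻ (Z=22), Sc^3+ has 18 e⁻ (Z=21), Ca^2+ has 18 e⁻ (Z=20), Sr^2+ has 36 e⁻ (Z=38), Se^2- has 36 e⁻ (Z=34). V^5+ < Ti^4+ (isoelectronic, higher Z=23 is smaller); Ti^4+ < Sc^3+ (both 18 e⁻, Z=22>21); Sc^3+ < Ca^2+ (isoelectronic, higher Z=21 is smaller); Ca^2+ < Sr^2+ (same group, 1 shell fewer); Sr^2+ < Se^2- (both 36 e⁻, Z=38>34).
Overall: V^5+ < Ti^4+ < Sc^3+ < Ca^2+ < Sr^2+ < Se^2-. Se^2- has 5 below it and 0 above. So 5 are smaller.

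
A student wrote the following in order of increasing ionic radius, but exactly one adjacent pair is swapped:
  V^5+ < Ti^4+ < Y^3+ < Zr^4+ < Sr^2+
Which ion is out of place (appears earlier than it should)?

The pair Y^3+, Zr^4+ is the wrong way round — both have 36 electrons but Z(Zr)=40 > Z(Y)=39, so Zr^4+ should be the smaller of the two. All other adjacent pairs agree with periodic trends, so Y^3+ is the misplaced ion.

Y^3+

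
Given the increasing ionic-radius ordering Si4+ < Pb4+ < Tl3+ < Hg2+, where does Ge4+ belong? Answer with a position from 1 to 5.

Work out protons and electrons: Si4+: 10 e⁻, Z=14, Ge4+: 28 e⁻, Z=32, Pb4+: 78 e⁻, Z=82, Tl3+: 78 e⁻, Z=81, Hg2+: 78 e⁻, Z=80. Si4+ < Ge4+ (same group, period 3 vs 4); Ge4+ < Pb4+ (same group, 2 shells fewer); Pb4+ < Tl3+ (both 78 e⁻, Z=82>81); Tl3+ < Hg2+ (both 78 e⁻, Z=81>80).
Putting Ge4+ in gives Si4+ < Ge4+ < Pb4+ < Tl3+ < Hg2+; it lands at slot 2.

2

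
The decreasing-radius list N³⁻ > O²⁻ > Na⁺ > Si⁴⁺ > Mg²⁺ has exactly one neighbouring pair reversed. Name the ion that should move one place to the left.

Check each adjacent pair. Si⁴⁺ and Mg²⁺ are reversed: they are isoelectronic (10 e⁻) and Si has more protons than Mg (14 vs 12), making Si⁴⁺ smaller. No other neighbouring pair contradicts the periodic trends, so Mg²⁺ is the ion listed too late.

Mg²⁺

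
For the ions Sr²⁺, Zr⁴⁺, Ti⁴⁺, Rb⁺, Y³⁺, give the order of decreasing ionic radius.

Electron counts and nuclear charges: Ti⁴⁺ has 18 e⁻ (Z=22), Zr⁴⁺ has 36 e⁻ (Z=40), Y³⁺ has 36 e⁻ (Z=39), Sr²⁺ has 36 e⁻ (Z=38), Rb⁺ has 36 e⁻ (Z=37). Ti⁴⁺ < Zr⁴⁺ (same group, 1 shell fewer); Zr⁴⁺ < Y³⁺ (isoelectronic, higher Z=40 is smaller); Y³⁺ < Sr²⁺ (isoelectronic, higher Z=39 is smaller); Sr²⁺ < Rb⁺ (isoelectronic, higher Z=38 is smaller).

Rb⁺ > Sr²⁺ > Y³⁺ > Zr⁴⁺ > Ti⁴⁺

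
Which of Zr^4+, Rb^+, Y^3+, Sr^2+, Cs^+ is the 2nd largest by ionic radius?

Rb^+

Work out protons and electrons: Zr^4+: 36 e⁻, Z=40, Y^3+: 36 e⁻, Z=39, Sr^2+: 36 e⁻, Z=38, Rb^+: 36 e⁻, Z=37, Cs^+: 54 e⁻, Z=55. Zr^4+ < Y^3+ (isoelectronic, higher Z=40 is smaller); Y^3+ < Sr^2+ (isoelectronic, higher Z=39 is smaller); Sr^2+ < Rb^+ (isoelectronic, higher Z=38 is smaller); Rb^+ < Cs^+ (same group, period 5 vs 6).
Ordering: Zr^4+ < Y^3+ < Sr^2+ < Rb^+ < Cs^+. The 2nd largest is Rb^+.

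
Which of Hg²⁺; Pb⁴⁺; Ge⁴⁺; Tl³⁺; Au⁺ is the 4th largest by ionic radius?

Electron counts and nuclear charges: Ge⁴⁺ has 28 e⁻ (Z=32), Pb⁴⁺ has 78 e⁻ (Z=82), Tl³⁺ has 78 e⁻ (Z=81), Hg²⁺ has 78 e⁻ (Z=80), Au⁺ has 78 e⁻ (Z=79). Ge⁴⁺ < Pb⁴⁺ (same group, 2 shells fewer); Pb⁴⁺ < Tl³⁺ (both 78 e⁻, Z=82>81); Tl³⁺ < Hg²⁺ (both 78 e⁻, Z=81>80); Hg²⁺ < Au⁺ (both 78 e⁻, Z=80>79).
Ordering: Ge⁴⁺ < Pb⁴⁺ < Tl³⁺ < Hg²⁺ < Au⁺. The 4th largest is Pb⁴⁺.

Pb⁴⁺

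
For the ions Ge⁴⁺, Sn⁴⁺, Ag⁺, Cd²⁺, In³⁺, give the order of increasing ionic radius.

Ge⁴⁺ < Sn⁴⁺ < In³⁺ < Cd²⁺ < Ag⁺

Work out protons and electrons: Ge⁴⁺ has 28 e⁻ (Z=32), Sn⁴⁺ has 46 e⁻ (Z=50), In³⁺ has 46 e⁻ (Z=49), Cd²⁺ has 46 e⁻ (Z=48), Ag⁺ has 46 e⁻ (Z=47). Ge⁴⁺ < Sn⁴⁺ (same group, 1 shell fewer); Sn⁴⁺ < In³⁺ (isoelectronic, higher Z=50 is smaller); In³⁺ < Cd²⁺ (both 46 e⁻, Z=49>48); Cd²⁺ < Ag⁺ (both 46 e⁻, Z=48>47).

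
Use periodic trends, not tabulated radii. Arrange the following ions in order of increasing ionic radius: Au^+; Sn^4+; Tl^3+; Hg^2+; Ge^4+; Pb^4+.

Ge^4+ < Sn^4+ < Pb^4+ < Tl^3+ < Hg^2+ < Au^+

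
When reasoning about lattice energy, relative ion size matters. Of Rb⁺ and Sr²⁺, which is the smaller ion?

These species are isoelectronic with 36 electrons. The only difference is the number of protons: Sr²⁺ (Z=38), Rb⁺ (Z=37). The strongest nuclear pull (Sr²⁺) gives the smallest ion.

Sr²⁺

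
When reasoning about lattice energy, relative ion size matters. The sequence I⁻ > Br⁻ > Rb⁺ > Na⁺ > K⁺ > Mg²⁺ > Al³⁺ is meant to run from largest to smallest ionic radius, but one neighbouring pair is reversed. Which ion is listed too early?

Na⁺

Scanning neighbour by neighbour, only Na⁺/K⁺ violates a trend: both in group 1 with the same charge; Na⁺ (period 3) has the smaller radius. That makes Na⁺ the one sitting a position early relative to where it belongs.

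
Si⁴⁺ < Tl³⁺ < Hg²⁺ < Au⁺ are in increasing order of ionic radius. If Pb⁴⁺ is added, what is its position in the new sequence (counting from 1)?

2

Work out protons and electrons: Si⁴⁺ (Z=14, 10 e⁻), Pb⁴⁺ (Z=82, 78 e⁻), Tl³⁺ (Z=81, 78 e⁻), Hg²⁺ (Z=80, 78 e⁻), Au⁺ (Z=79, 78 e⁻). Si⁴⁺ < Pb⁴⁺ (same group, period 3 vs 6); Pb⁴⁺ < Tl³⁺ (both 78 e⁻, Z=82>81); Tl³⁺ < Hg²⁺ (isoelectronic, higher Z=81 is smaller); Hg²⁺ < Au⁺ (both 78 e⁻, Z=80>79).
Putting Pb⁴⁺ in gives Si⁴⁺ < Pb⁴⁺ < Tl³⁺ < Hg²⁺ < Au⁺; it lands at slot 2.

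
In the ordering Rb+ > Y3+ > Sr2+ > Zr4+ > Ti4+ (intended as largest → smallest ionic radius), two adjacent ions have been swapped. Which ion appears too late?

The pair Y3+, Sr2+ is the wrong way round — both have 36 electrons but Z(Y)=39 > Z(Sr)=38, so Y3+ should be the smaller of the two. All other adjacent pairs agree with periodic trends, so Sr2+ is the misplaced ion.

Sr2+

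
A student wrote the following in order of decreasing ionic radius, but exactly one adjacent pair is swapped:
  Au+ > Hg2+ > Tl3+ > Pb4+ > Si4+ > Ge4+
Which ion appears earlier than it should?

Si4+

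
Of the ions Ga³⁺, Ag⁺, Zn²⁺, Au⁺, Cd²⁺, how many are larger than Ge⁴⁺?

5

Work out protons and electrons: Ge⁴⁺ (Z=32, 28 e⁻), Ga³⁺ (Z=31, 28 e⁻), Zn²⁺ (Z=30, 28 e⁻), Cd²⁺ (Z=48, 46 e⁻), Ag⁺ (Z=47, 46 e⁻), Au⁺ (Z=79, 78 e⁻). Ge⁴⁺ < Ga³⁺ (isoelectronic, higher Z=32 is smaller); Ga³⁺ < Zn²⁺ (isoelectronic, higher Z=31 is smaller); Zn²⁺ < Cd²⁺ (same group, 1 shell fewer); Cd²⁺ < Ag⁺ (isoelectronic, higher Z=48 is smaller); Ag⁺ < Au⁺ (same group, 1 shell fewer).
Relative to Ge⁴⁺, the ions that are larger are Ga³⁺, Zn²⁺, Cd²⁺, Ag⁺, Au⁺. So 5 are larger.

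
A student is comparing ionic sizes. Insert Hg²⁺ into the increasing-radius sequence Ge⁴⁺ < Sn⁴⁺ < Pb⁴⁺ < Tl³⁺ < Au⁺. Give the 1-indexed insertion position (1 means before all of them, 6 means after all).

5

First list Z and electron count for each: Ge⁴⁺ has 28 e⁻ (Z=32), Sn⁴⁺ has 46 e⁻ (Z=50), Pb⁴⁺ has 78 e⁻ (Z=82), Tl³⁺ has 78 e⁻ (Z=81), Hg²⁺ has 78 e⁻ (Z=80), Au⁺ has 78 e⁻ (Z=79). Ge⁴⁺ < Sn⁴⁺ (same group, period 4 vs 5); Sn⁴⁺ < Pb⁴⁺ (same group, period 5 vs 6); Pb⁴⁺ < Tl³⁺ (isoelectronic, higher Z=82 is smaller); Tl³⁺ < Hg²⁺ (isoelectronic, higher Z=81 is smaller); Hg²⁺ < Au⁺ (both 78 e⁻, Z=80>79).
Merged order: Ge⁴⁺ < Sn⁴⁺ < Pb⁴⁺ < Tl³⁺ < Hg²⁺ < Au⁺ — Hg²⁺ is number 5.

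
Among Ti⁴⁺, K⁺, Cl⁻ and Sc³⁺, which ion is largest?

Cl⁻

These species are isoelectronic with 18 electrons. The only difference is the number of protons: Ti⁴⁺ (Z=22), Sc³⁺ (Z=21), K⁺ (Z=19), Cl⁻ (Z=17). The strongest nuclear pull (Ti⁴⁺) gives the smallest ion.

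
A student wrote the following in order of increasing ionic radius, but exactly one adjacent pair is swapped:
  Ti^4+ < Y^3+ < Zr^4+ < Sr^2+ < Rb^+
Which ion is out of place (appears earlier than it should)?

Scanning neighbour by neighbour, only Y^3+/Zr^4+ violates a trend: both have 36 electrons but Z(Zr)=40 > Z(Y)=39, so Zr^4+ should be the smaller of the two. That makes Y^3+ the one sitting a position early relative to where it belongs.

Y^3+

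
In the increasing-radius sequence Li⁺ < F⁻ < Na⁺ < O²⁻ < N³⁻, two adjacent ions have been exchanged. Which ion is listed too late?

Compare adjacent ions: both have 10 electrons but Z(Na)=11 > Z(F)=9, so Na⁺ should be the smaller of the two — yet in this increasing list F⁻ sits before Na⁺. Nothing else is reversed, so Na⁺ should move one place to the left.

Na⁺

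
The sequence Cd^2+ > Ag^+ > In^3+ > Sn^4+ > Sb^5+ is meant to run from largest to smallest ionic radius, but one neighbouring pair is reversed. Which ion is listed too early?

Check each adjacent pair. Cd^2+ and Ag^+ are reversed: Cd^2+ and Ag^+ share 46 electrons; the higher nuclear charge on Cd (Z=48) contracts it more, so Cd^2+ < Ag^+. No other neighbouring pair contradicts the periodic trends, so Cd^2+ is the ion listed too early.

Cd^2+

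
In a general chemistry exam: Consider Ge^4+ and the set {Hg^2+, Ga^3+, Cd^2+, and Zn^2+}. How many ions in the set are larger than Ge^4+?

4

Work out protons and electrons: Ge^4+ has 28 e⁻ (Z=32), Ga^3+ has 28 e⁻ (Z=31), Zn^2+ has 28 e⁻ (Z=30), Cd^2+ has 46 e⁻ (Z=48), Hg^2+ has 78 e⁻ (Z=80). Ge^4+ < Ga^3+ (both 28 e⁻, Z=32>31); Ga^3+ < Zn^2+ (isoelectronic, higher Z=31 is smaller); Zn^2+ < Cd^2+ (same group, period 4 vs 5); Cd^2+ < Hg^2+ (same group, 1 shell fewer).
Relative to Ge^4+, the ions that are larger are Ga^3+, Zn^2+, Cd^2+, Hg^2+. That's 4.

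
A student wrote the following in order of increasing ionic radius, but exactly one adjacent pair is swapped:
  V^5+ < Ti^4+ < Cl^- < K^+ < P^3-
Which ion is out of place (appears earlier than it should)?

Cl^-

Scanning neighbour by neighbour, only Cl^-/K^+ violates a trend: K^+ and Cl^- share 18 electrons; the higher nuclear charge on K (Z=19) contracts it more, so K^+ < Cl^-. That makes Cl^- the one sitting a position early relative to where it belongs.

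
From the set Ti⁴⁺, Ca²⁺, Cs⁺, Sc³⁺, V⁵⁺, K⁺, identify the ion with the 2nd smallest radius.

Ti⁴⁺

Electron counts and nuclear charges: V⁵⁺ (Z=23, 18 e⁻), Ti⁴⁺ (Z=22, 18 e⁻), Sc³⁺ (Z=21, 18 e⁻), Ca²⁺ (Z=20, 18 e⁻), K⁺ (Z=19, 18 e⁻), Cs⁺ (Z=55, 54 e⁻). V⁵⁺ < Ti⁴⁺ (isoelectronic, higher Z=23 is smaller); Ti⁴⁺ < Sc³⁺ (both 18 e⁻, Z=22>21); Sc³⁺ < Ca²⁺ (both 18 e⁻, Z=21>20); Ca²⁺ < K⁺ (both 18 e⁻, Z=20>19); K⁺ < Cs⁺ (same group, 2 shells fewer).
Ordering: V⁵⁺ < Ti⁴⁺ < Sc³⁺ < Ca²⁺ < K⁺ < Cs⁺. The 2nd smallest is Ti⁴⁺.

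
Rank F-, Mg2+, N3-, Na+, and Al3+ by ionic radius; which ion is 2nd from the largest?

F-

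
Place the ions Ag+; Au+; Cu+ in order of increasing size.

Cu+ < Ag+ < Au+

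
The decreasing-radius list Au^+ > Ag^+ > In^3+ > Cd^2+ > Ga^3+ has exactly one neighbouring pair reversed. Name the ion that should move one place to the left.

Scanning neighbour by neighbour, only In^3+/Cd^2+ violates a trend: they are isoelectronic (46 e⁻) and In has more protons than Cd (49 vs 48), making In^3+ smaller. That makes Cd^2+ the one sitting a position late relative to where it belongs.

Cd^2+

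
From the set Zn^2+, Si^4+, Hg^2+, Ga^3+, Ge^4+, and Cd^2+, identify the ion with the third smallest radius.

Ga^3+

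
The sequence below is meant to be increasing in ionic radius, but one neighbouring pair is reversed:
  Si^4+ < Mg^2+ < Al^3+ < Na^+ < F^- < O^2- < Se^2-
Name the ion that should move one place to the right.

Compare adjacent ions: both have 10 electrons but Z(Al)=13 > Z(Mg)=12, so Al^3+ should be the smaller of the two — yet in this increasing list Mg^2+ sits before Al^3+. Nothing else is reversed, so Mg^2+ should move one place to the right.

Mg^2+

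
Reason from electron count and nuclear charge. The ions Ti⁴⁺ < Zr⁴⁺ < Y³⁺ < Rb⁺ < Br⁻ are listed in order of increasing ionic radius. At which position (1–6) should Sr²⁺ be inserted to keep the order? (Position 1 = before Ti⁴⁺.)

4

Electron counts and nuclear charges: Ti⁴⁺ (Z=22, 18 e⁻), Zr⁴⁺ (Z=40, 36 e⁻), Y³⁺ (Z=39, 36 e⁻), Sr²⁺ (Z=38, 36 e⁻), Rb⁺ (Z=37, 36 e⁻), Br⁻ (Z=35, 36 e⁻). Ti⁴⁺ < Zr⁴⁺ (same group, period 4 vs 5); Zr⁴⁺ < Y³⁺ (both 36 e⁻, Z=40>39); Y³⁺ < Sr²⁺ (both 36 e⁻, Z=39>38); Sr²⁺ < Rb⁺ (both 36 e⁻, Z=38>37); Rb⁺ < Br⁻ (both 36 e⁻, Z=37>35).
Merged order: Ti⁴⁺ < Zr⁴⁺ < Y³⁺ < Sr²⁺ < Rb⁺ < Br⁻ — Sr²⁺ is number 4.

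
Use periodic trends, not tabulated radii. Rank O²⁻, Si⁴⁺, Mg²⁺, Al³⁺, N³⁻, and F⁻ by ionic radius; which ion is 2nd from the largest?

O²⁻

These species are isoelectronic with 10 electrons. The only difference is the number of protons: Si⁴⁺ (Z=14), Al³⁺ (Z=13), Mg²⁺ (Z=12), F⁻ (Z=9), O²⁻ (Z=8), N³⁻ (Z=7). The strongest nuclear pull (Si⁴⁺) gives the smallest ion.
Ordering: Si⁴⁺ < Al³⁺ < Mg²⁺ < F⁻ < O²⁻ < N³⁻. The 2nd largest is O²⁻.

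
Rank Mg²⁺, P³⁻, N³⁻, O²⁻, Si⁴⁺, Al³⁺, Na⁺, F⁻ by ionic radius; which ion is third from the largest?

O²⁻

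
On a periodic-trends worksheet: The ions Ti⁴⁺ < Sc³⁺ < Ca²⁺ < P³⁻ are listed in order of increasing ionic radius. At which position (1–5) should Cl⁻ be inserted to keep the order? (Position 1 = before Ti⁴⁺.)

Each ion has 18 electrons. The ranking follows nuclear charge in reverse — greater Z gives a smaller radius. Ti⁴⁺ (Z=22), Sc³⁺ (Z=21), Ca²⁺ (Z=20), Cl⁻ (Z=17), P³⁻ (Z=15).
With Cl⁻ included the full order is Ti⁴⁺ < Sc³⁺ < Ca²⁺ < Cl⁻ < P³⁻, so it takes position 4.

4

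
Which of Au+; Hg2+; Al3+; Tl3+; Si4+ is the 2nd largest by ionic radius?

Hg2+

First list Z and electron count for each: Si4+ has 10 e⁻ (Z=14), Al3+ has 10 e⁻ (Z=13), Tl3+ has 78 e⁻ (Z=81), Hg2+ has 78 e⁻ (Z=80), Au+ has 78 e⁻ (Z=79). Si4+ < Al3+ (both 10 e⁻, Z=14>13); Al3+ < Tl3+ (same group, period 3 vs 6); Tl3+ < Hg2+ (both 78 e⁻, Z=81>80); Hg2+ < Au+ (isoelectronic, higher Z=80 is smaller).
So the order is Si4+ < Al3+ < Tl3+ < Hg2+ < Au+; the 2nd-largest ion is Hg2+.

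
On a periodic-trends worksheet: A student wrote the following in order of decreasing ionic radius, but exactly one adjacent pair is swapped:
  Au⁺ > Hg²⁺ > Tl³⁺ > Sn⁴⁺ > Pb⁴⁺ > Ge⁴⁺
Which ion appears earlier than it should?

Sn⁴⁺

Scanning neighbour by neighbour, only Sn⁴⁺/Pb⁴⁺ violates a trend: Sn⁴⁺ and Pb⁴⁺ are in one column with the same charge; the lighter period-5 ion has one fewer shell and is smaller. That makes Sn⁴⁺ the one sitting a position early relative to where it belongs.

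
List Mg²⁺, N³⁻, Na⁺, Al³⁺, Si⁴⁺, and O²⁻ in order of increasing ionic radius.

Each ion has 10 electrons. The ranking follows nuclear charge in reverse — greater Z gives a smaller radius. Si⁴⁺ (Z=14), Al³⁺ (Z=13), Mg²⁺ (Z=12), Na⁺ (Z=11), O²⁻ (Z=8), N³⁻ (Z=7).

Si⁴⁺ < Al³⁺ < Mg²⁺ < Na⁺ < O²⁻ < N³⁻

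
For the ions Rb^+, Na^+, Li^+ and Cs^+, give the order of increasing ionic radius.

Li^+ < Na^+ < Rb^+ < Cs^+

All are in the same group with charge +1. Radius grows down the group as n (the outermost shell) increases.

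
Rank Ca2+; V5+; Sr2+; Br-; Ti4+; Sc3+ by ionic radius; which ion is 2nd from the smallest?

Ti4+

Tabulating Z and e⁻: V5+ (Z=23, 18 e⁻), Ti4+ (Z=22, 18 e⁻), Sc3+ (Z=21, 18 e⁻), Ca2+ (Z=20, 18 e⁻), Sr2+ (Z=38, 36 e⁻), Br- (Z=35, 36 e⁻). V5+ < Ti4+ (isoelectronic, higher Z=23 is smaller); Ti4+ < Sc3+ (isoelectronic, higher Z=22 is smaller); Sc3+ < Ca2+ (isoelectronic, higher Z=21 is smaller); Ca2+ < Sr2+ (same group, 1 shell fewer); Sr2+ < Br- (isoelectronic, higher Z=38 is smaller).
Full ascending order: V5+ < Ti4+ < Sc3+ < Ca2+ < Sr2+ < Br-. Counting from the smallest, position 2 is Ti4+.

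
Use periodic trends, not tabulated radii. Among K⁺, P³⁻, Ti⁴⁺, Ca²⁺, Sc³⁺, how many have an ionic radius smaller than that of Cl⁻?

4

Each ion has 18 electrons. The ranking follows nuclear charge in reverse — greater Z gives a smaller radius. Ti⁴⁺ (Z=22), Sc³⁺ (Z=21), Ca²⁺ (Z=20), K⁺ (Z=19), Cl⁻ (Z=17), P³⁻ (Z=15).
Ordering all of them (including Cl⁻) by radius gives Ti⁴⁺ < Sc³⁺ < Ca²⁺ < K⁺ < Cl⁻ < P³⁻. So 4 are smaller.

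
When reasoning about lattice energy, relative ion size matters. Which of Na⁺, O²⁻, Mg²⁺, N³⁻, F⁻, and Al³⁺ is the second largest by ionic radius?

O²⁻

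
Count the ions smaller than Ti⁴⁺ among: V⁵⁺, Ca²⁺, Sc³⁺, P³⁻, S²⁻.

1

Each ion has 18 electrons. The ranking follows nuclear charge in reverse — greater Z gives a smaller radius. V⁵⁺ (Z=23), Ti⁴⁺ (Z=22), Sc³⁺ (Z=21), Ca²⁺ (Z=20), S²⁻ (Z=16), P³⁻ (Z=15).
Ordering all of them (including Ti⁴⁺) by radius gives V⁵⁺ < Ti⁴⁺ < Sc³⁺ < Ca²⁺ < S²⁻ < P³⁻. That's 1.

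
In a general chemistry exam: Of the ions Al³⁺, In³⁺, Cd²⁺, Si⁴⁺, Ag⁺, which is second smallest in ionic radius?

Work out protons and electrons: Si⁴⁺: 10 e⁻, Z=14, Al³⁺: 10 e⁻, Z=13, In³⁺: 46 e⁻, Z=49, Cd²⁺: 46 e⁻, Z=48, Ag⁺: 46 e⁻, Z=47. Si⁴⁺ < Al³⁺ (isoelectronic, higher Z=14 is smaller); Al³⁺ < In³⁺ (same group, 2 shells fewer); In³⁺ < Cd²⁺ (isoelectronic, higher Z=49 is smaller); Cd²⁺ < Ag⁺ (isoelectronic, higher Z=48 is smaller).
That gives Si⁴⁺ < Al³⁺ < In³⁺ < Cd²⁺ < Ag⁺. From the smallest end, number 2 is Al³⁺.

Al³⁺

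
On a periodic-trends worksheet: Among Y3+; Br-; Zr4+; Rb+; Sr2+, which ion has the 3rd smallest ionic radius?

Sr2+

Each ion has 36 electrons. The ranking follows nuclear charge in reverse — greater Z gives a smaller radius. Zr4+ (Z=40), Y3+ (Z=39), Sr2+ (Z=38), Rb+ (Z=37), Br- (Z=35).
That gives Zr4+ < Y3+ < Sr2+ < Rb+ < Br-. From the smallest end, number 3 is Sr2+.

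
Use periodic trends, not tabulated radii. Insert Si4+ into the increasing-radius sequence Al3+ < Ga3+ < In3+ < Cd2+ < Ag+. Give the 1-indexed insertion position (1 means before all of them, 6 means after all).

Electron counts and nuclear charges: Si4+: 10 e⁻, Z=14, Al3+: 10 e⁻, Z=13, Ga3+: 28 e⁻, Z=31, In3+: 46 e⁻, Z=49, Cd2+: 46 e⁻, Z=48, Ag+: 46 e⁻, Z=47. Si4+ < Al3+ (isoelectronic, higher Z=14 is smaller); Al3+ < Ga3+ (same group, period 3 vs 4); Ga3+ < In3+ (same group, period 4 vs 5); In3+ < Cd2+ (isoelectronic, higher Z=49 is smaller); Cd2+ < Ag+ (both 46 e⁻, Z=48>47).
With Si4+ included the full order is Si4+ < Al3+ < Ga3+ < In3+ < Cd2+ < Ag+, so it takes position 1.

1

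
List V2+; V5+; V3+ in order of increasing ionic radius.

Same element, different charge: the more highly charged cation has fewer electrons and a greater effective nuclear charge per electron, making V5+ the smallest.

V5+ < V3+ < V2+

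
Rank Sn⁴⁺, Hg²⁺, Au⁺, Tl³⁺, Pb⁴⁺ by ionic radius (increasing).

Electron counts and nuclear charges: Sn⁴⁺: 46 e⁻, Z=50, Pb⁴⁺: 78 e⁻, Z=82, Tl³⁺: 78 e⁻, Z=81, Hg²⁺: 78 e⁻, Z=80, Au⁺: 78 e⁻, Z=79. Sn⁴⁺ < Pb⁴⁺ (same group, period 5 vs 6); Pb⁴⁺ < Tl³⁺ (both 78 e⁻, Z=82>81); Tl³⁺ < Hg²⁺ (isoelectronic, higher Z=81 is smaller); Hg²⁺ < Au⁺ (isoelectronic, higher Z=80 is smaller).

Sn⁴⁺ < Pb⁴⁺ < Tl³⁺ < Hg²⁺ < Au⁺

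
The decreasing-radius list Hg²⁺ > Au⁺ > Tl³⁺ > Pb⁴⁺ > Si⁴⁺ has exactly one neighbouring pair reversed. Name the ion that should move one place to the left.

Scanning neighbour by neighbour, only Hg²⁺/Au⁺ violates a trend: they are isoelectronic (78 e⁻) and Hg has more protons than Au (80 vs 79), making Hg²⁺ smaller. That makes Au⁺ the one sitting a position late relative to where it belongs.

Au⁺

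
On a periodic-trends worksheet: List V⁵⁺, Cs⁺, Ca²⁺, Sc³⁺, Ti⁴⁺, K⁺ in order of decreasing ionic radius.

Cs⁺ > K⁺ > Ca²⁺ > Sc³⁺ > Ti⁴⁺ > V⁵⁺

Tabulating Z and e⁻: V⁵⁺ (Z=23, 18 e⁻), Ti⁴⁺ (Z=22, 18 e⁻), Sc³⁺ (Z=21, 18 e⁻), Ca²⁺ (Z=20, 18 e⁻), K⁺ (Z=19, 18 e⁻), Cs⁺ (Z=55, 54 e⁻). V⁵⁺ < Ti⁴⁺ (both 18 e⁻, Z=23>22); Ti⁴⁺ < Sc³⁺ (isoelectronic, higher Z=22 is smaller); Sc³⁺ < Ca²⁺ (both 18 e⁻, Z=21>20); Ca²⁺ < K⁺ (isoelectronic, higher Z=20 is smaller); K⁺ < Cs⁺ (same group, period 4 vs 6).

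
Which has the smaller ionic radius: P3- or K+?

K+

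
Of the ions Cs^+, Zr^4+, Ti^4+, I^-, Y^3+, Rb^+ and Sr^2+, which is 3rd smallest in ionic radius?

Work out protons and electrons: Ti^4+ has 18 e⁻ (Z=22), Zr^4+ has 36 e⁻ (Z=40), Y^3+ has 36 e⁻ (Z=39), Sr^2+ has 36 e⁻ (Z=38), Rb^+ has 36 e⁻ (Z=37), Cs^+ has 54 e⁻ (Z=55), I^- has 54 e⁻ (Z=53). Ti^4+ < Zr^4+ (same group, 1 shell fewer); Zr^4+ < Y^3+ (isoelectronic, higher Z=40 is smaller); Y^3+ < Sr^2+ (isoelectronic, higher Z=39 is smaller); Sr^2+ < Rb^+ (isoelectronic, higher Z=38 is smaller); Rb^+ < Cs^+ (same group, period 5 vs 6); Cs^+ < I^- (both 54 e⁻, Z=55>53).
Ordering: Ti^4+ < Zr^4+ < Y^3+ < Sr^2+ < Rb^+ < Cs^+ < I^-. The 3rd smallest is Y^3+.

Y^3+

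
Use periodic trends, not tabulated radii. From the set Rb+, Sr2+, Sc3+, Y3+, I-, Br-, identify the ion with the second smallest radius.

Y3+

Work out protons and electrons: Sc3+: 18 e⁻, Z=21, Y3+: 36 e⁻, Z=39, Sr2+: 36 e⁻, Z=38, Rb+: 36 e⁻, Z=37, Br-: 36 e⁻, Z=35, I-: 54 e⁻, Z=53. Sc3+ < Y3+ (same group, period 4 vs 5); Y3+ < Sr2+ (isoelectronic, higher Z=39 is smaller); Sr2+ < Rb+ (both 36 e⁻, Z=38>37); Rb+ < Br- (isoelectronic, higher Z=37 is smaller); Br- < I- (same group, 1 shell fewer).
Ordering: Sc3+ < Y3+ < Sr2+ < Rb+ < Br- < I-. The second smallest is Y3+.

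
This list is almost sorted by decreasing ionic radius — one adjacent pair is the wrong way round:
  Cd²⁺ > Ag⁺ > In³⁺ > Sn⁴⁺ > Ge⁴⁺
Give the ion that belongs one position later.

Cd²⁺

The pair Cd²⁺, Ag⁺ is the wrong way round — they are isoelectronic (46 e⁻) and Cd has more protons than Ag (48 vs 47), making Cd²⁺ smaller. All other adjacent pairs agree with periodic trends, so Cd²⁺ is the misplaced ion.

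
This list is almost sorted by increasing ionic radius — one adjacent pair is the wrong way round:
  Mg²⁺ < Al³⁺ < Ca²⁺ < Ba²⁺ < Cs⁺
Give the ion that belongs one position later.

The pair Mg²⁺, Al³⁺ is the wrong way round — both have 10 electrons but Z(Al)=13 > Z(Mg)=12, so Al³⁺ should be the smaller of the two. All other adjacent pairs agree with periodic trends, so Mg²⁺ is the misplaced ion.

Mg²⁺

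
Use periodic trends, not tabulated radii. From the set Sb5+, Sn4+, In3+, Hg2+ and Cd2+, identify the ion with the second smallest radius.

Electron counts and nuclear charges: Sb5+ has 46 e⁻ (Z=51), Sn4+ has 46 e⁻ (Z=50), In3+ has 46 e⁻ (Z=49), Cd2+ has 46 e⁻ (Z=48), Hg2+ has 78 e⁻ (Z=80). Sb5+ < Sn4+ (both 46 e⁻, Z=51>50); Sn4+ < In3+ (both 46 e⁻, Z=50>49); In3+ < Cd2+ (both 46 e⁻, Z=49>48); Cd2+ < Hg2+ (same group, period 5 vs 6).
So the order is Sb5+ < Sn4+ < In3+ < Cd2+ < Hg2+; the 2nd-smallest ion is Sn4+.

Sn4+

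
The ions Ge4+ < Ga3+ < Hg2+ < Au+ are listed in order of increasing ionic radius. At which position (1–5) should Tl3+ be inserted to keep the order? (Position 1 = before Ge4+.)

3

Electron counts and nuclear charges: Ge4+: 28 e⁻, Z=32, Ga3+: 28 e⁻, Z=31, Tl3+: 78 e⁻, Z=81, Hg2+: 78 e⁻, Z=80, Au+: 78 e⁻, Z=79. Ge4+ < Ga3+ (isoelectronic, higher Z=32 is smaller); Ga3+ < Tl3+ (same group, period 4 vs 6); Tl3+ < Hg2+ (both 78 e⁻, Z=81>80); Hg2+ < Au+ (isoelectronic, higher Z=80 is smaller).
Merged order: Ge4+ < Ga3+ < Tl3+ < Hg2+ < Au+ — Tl3+ is number 3.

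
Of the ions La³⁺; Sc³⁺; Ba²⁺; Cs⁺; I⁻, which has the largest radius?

First list Z and electron count for each: Sc³⁺ has 18 e⁻ (Z=21), La³⁺ has 54 e⁻ (Z=57), Ba²⁺ has 54 e⁻ (Z=56), Cs⁺ has 54 e⁻ (Z=55), I⁻ has 54 e⁻ (Z=53). Sc³⁺ < La³⁺ (same group, period 4 vs 6); La³⁺ < Ba²⁺ (both 54 e⁻, Z=57>56); Ba²⁺ < Cs⁺ (isoelectronic, higher Z=56 is smaller); Cs⁺ < I⁻ (isoelectronic, higher Z=55 is smaller).

I⁻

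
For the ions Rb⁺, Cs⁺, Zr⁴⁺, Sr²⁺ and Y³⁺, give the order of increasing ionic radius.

Zr⁴⁺ < Y³⁺ < Sr²⁺ < Rb⁺ < Cs⁺

Work out protons and electrons: Zr⁴⁺ has 36 e⁻ (Z=40), Y³⁺ has 36 e⁻ (Z=39), Sr²⁺ has 36 e⁻ (Z=38), Rb⁺ has 36 e⁻ (Z=37), Cs⁺ has 54 e⁻ (Z=55). Zr⁴⁺ < Y³⁺ (isoelectronic, higher Z=40 is smaller); Y³⁺ < Sr²⁺ (both 36 e⁻, Z=39>38); Sr²⁺ < Rb⁺ (isoelectronic, higher Z=38 is smaller); Rb⁺ < Cs⁺ (same group, 1 shell fewer).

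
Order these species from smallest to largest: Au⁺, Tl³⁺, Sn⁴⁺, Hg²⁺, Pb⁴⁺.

Sn⁴⁺ < Pb⁴⁺ < Tl³⁺ < Hg²⁺ < Au⁺

Sn⁴⁺ has 46 e⁻ (Z=50), Pb⁴⁺ has 78 e⁻ (Z=82), Tl³⁺ has 78 e⁻ (Z=81), Hg²⁺ has 78 e⁻ (Z=80), Au⁺ has 78 e⁻ (Z=79). Sn⁴⁺ < Pb⁴⁺ (same group, 1 shell fewer); Pb⁴⁺ < Tl³⁺ (isoelectronic, higher Z=82 is smaller); Tl³⁺ < Hg²⁺ (both 78 e⁻, Z=81>80); Hg²⁺ < Au⁺ (isoelectronic, higher Z=80 is smaller).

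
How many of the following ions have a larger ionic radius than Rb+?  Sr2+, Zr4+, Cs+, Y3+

1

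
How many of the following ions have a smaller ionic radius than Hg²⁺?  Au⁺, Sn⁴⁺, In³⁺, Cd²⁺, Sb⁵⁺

Electron counts and nuclear charges: Sb⁵⁺ has 46 e⁻ (Z=51), Sn⁴⁺ has 46 e⁻ (Z=50), In³⁺ has 46 e⁻ (Z=49), Cd²⁺ has 46 e⁻ (Z=48), Hg²⁺ has 78 e⁻ (Z=80), Au⁺ has 78 e⁻ (Z=79). Sb⁵⁺ < Sn⁴⁺ (isoelectronic, higher Z=51 is smaller); Sn⁴⁺ < In³⁺ (both 46 e⁻, Z=50>49); In³⁺ < Cd²⁺ (both 46 e⁻, Z=49>48); Cd²⁺ < Hg²⁺ (same group, 1 shell fewer); Hg²⁺ < Au⁺ (both 78 e⁻, Z=80>79).
Ordering all of them (including Hg²⁺) by radius gives Sb⁵⁺ < Sn⁴⁺ < In³⁺ < Cd²⁺ < Hg²⁺ < Au⁺. Count: 4.

4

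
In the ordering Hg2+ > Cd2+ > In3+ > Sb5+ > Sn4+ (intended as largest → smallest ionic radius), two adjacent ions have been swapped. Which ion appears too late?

Sn4+

Check each adjacent pair. Sb5+ and Sn4+ are reversed: both have 46 electrons but Z(Sb)=51 > Z(Sn)=50, so Sb5+ should be the smaller of the two. No other neighbouring pair contradicts the periodic trends, so Sn4+ is the ion listed too late.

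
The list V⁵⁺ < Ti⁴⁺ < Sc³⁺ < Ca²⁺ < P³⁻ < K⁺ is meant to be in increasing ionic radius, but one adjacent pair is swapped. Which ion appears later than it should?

K⁺

Check each adjacent pair. P³⁻ and K⁺ are reversed: both have 18 electrons but Z(K)=19 > Z(P)=15, so K⁺ should be the smaller of the two. No other neighbouring pair contradicts the periodic trends, so K⁺ is the ion listed too late.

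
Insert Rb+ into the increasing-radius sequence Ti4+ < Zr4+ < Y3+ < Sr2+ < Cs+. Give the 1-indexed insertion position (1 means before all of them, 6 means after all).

Ti4+ has 18 e⁻ (Z=22), Zr4+ has 36 e⁻ (Z=40), Y3+ has 36 e⁻ (Z=39), Sr2+ has 36 e⁻ (Z=38), Rb+ has 36 e⁻ (Z=37), Cs+ has 54 e⁻ (Z=55). Ti4+ < Zr4+ (same group, period 4 vs 5); Zr4+ < Y3+ (both 36 e⁻, Z=40>39); Y3+ < Sr2+ (both 36 e⁻, Z=39>38); Sr2+ < Rb+ (isoelectronic, higher Z=38 is smaller); Rb+ < Cs+ (same group, period 5 vs 6).
Merged order: Ti4+ < Zr4+ < Y3+ < Sr2+ < Rb+ < Cs+ — Rb+ is number 5.

5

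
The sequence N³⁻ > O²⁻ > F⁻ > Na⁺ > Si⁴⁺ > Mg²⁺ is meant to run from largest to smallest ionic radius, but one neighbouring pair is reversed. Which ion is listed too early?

Compare adjacent ions: both have 10 electrons but Z(Si)=14 > Z(Mg)=12, so Si⁴⁺ should be the smaller of the two — yet in this decreasing list Si⁴⁺ sits before Mg²⁺. Nothing else is reversed, so Si⁴⁺ should move one place to the right.

Si⁴⁺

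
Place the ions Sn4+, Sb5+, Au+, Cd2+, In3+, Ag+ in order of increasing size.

Sb5+ < Sn4+ < In3+ < Cd2+ < Ag+ < Au+

Electron counts and nuclear charges: Sb5+: 46 e⁻, Z=51, Sn4+: 46 e⁻, Z=50, In3+: 46 e⁻, Z=49, Cd2+: 46 e⁻, Z=48, Ag+: 46 e⁻, Z=47, Au+: 78 e⁻, Z=79. Sb5+ < Sn4+ (isoelectronic, higher Z=51 is smaller); Sn4+ < In3+ (both 46 e⁻, Z=50>49); In3+ < Cd2+ (isoelectronic, higher Z=49 is smaller); Cd2+ < Ag+ (both 46 e⁻, Z=48>47); Ag+ < Au+ (same group, 1 shell fewer).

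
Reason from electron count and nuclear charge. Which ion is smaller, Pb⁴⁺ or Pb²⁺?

Pb⁴⁺

These are all Pb ions. Removing more electrons (higher positive charge) pulls the remaining electrons in closer, so Pb⁴⁺ is smallest and Pb²⁺ is largest.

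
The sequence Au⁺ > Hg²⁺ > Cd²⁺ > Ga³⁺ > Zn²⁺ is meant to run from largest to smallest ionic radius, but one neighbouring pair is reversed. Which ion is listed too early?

Compare adjacent ions: both have 28 electrons but Z(Ga)=31 > Z(Zn)=30, so Ga³⁺ should be the smaller of the two — yet in this decreasing list Ga³⁺ sits before Zn²⁺. Nothing else is reversed, so Ga³⁺ should move one place to the right.

Ga³⁺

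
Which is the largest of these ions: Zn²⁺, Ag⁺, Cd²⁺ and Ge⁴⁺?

Ge⁴⁺ (Z=32, 28 e⁻), Zn²⁺ (Z=30, 28 e⁻), Cd²⁺ (Z=48, 46 e⁻), Ag⁺ (Z=47, 46 e⁻). Ge⁴⁺ < Zn²⁺ (both 28 e⁻, Z=32>30); Zn²⁺ < Cd²⁺ (same group, period 4 vs 5); Cd²⁺ < Ag⁺ (isoelectronic, higher Z=48 is smaller).

Ag⁺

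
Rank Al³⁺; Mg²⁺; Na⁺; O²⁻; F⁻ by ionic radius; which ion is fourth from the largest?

Isoelectronic series (10 e⁻ each). Size is set by nuclear charge: more protons means a smaller ion. Al³⁺ (Z=13), Mg²⁺ (Z=12), Na⁺ (Z=11), F⁻ (Z=9), O²⁻ (Z=8).
Full ascending order: Al³⁺ < Mg²⁺ < Na⁺ < F⁻ < O²⁻. Counting from the largest, position 4 is Mg²⁺.

Mg²⁺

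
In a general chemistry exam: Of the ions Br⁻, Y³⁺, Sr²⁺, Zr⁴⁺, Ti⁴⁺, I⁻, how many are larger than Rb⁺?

2

Tabulating Z and e⁻: Ti⁴⁺ (Z=22, 18 e⁻), Zr⁴⁺ (Z=40, 36 e⁻), Y³⁺ (Z=39, 36 e⁻), Sr²⁺ (Z=38, 36 e⁻), Rb⁺ (Z=37, 36 e⁻), Br⁻ (Z=35, 36 e⁻), I⁻ (Z=53, 54 e⁻). Ti⁴⁺ < Zr⁴⁺ (same group, period 4 vs 5); Zr⁴⁺ < Y³⁺ (isoelectronic, higher Z=40 is smaller); Y³⁺ < Sr²⁺ (both 36 e⁻, Z=39>38); Sr²⁺ < Rb⁺ (isoelectronic, higher Z=38 is smaller); Rb⁺ < Br⁻ (isoelectronic, higher Z=37 is smaller); Br⁻ < I⁻ (same group, period 4 vs 5).
Relative to Rb⁺, the ions that are larger are Br⁻, I⁻. Count: 2.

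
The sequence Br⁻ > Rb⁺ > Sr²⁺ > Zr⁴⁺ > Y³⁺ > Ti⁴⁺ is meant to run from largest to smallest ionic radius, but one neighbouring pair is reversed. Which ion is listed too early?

Zr⁴⁺

The pair Zr⁴⁺, Y³⁺ is the wrong way round — Zr⁴⁺ and Y³⁺ share 36 electrons; the higher nuclear charge on Zr (Z=40) contracts it more, so Zr⁴⁺ < Y³⁺. All other adjacent pairs agree with periodic trends, so Zr⁴⁺ is the misplaced ion.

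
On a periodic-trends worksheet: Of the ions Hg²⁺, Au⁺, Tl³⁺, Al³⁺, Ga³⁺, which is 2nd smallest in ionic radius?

Work out protons and electrons: Al³⁺ (Z=13, 10 e⁻), Ga³⁺ (Z=31, 28 e⁻), Tl³⁺ (Z=81, 78 e⁻), Hg²⁺ (Z=80, 78 e⁻), Au⁺ (Z=79, 78 e⁻). Al³⁺ < Ga³⁺ (same group, 1 shell fewer); Ga³⁺ < Tl³⁺ (same group, 2 shells fewer); Tl³⁺ < Hg²⁺ (isoelectronic, higher Z=81 is smaller); Hg²⁺ < Au⁺ (isoelectronic, higher Z=80 is smaller).
Full ascending order: Al³⁺ < Ga³⁺ < Tl³⁺ < Hg²⁺ < Au⁺. Counting from the smallest, position 2 is Ga³⁺.

Ga³⁺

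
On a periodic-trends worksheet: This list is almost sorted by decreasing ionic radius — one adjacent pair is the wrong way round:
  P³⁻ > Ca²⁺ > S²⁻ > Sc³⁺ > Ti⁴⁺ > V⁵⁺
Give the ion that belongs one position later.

The pair Ca²⁺, S²⁻ is the wrong way round — they are isoelectronic (18 e⁻) and Ca has more protons than S (20 vs 16), making Ca²⁺ smaller. All other adjacent pairs agree with periodic trends, so Ca²⁺ is the misplaced ion.

Ca²⁺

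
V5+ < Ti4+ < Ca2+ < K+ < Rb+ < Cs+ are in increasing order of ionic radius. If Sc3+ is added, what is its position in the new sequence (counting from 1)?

3

Tabulating Z and e⁻: V5+ has 18 e⁻ (Z=23), Ti4+ has 18 e⁻ (Z=22), Sc3+ has 18 e⁻ (Z=21), Ca2+ has 18 e⁻ (Z=20), K+ has 18 e⁻ (Z=19), Rb+ has 36 e⁻ (Z=37), Cs+ has 54 e⁻ (Z=55). V5+ < Ti4+ (both 18 e⁻, Z=23>22); Ti4+ < Sc3+ (isoelectronic, higher Z=22 is smaller); Sc3+ < Ca2+ (isoelectronic, higher Z=21 is smaller); Ca2+ < K+ (both 18 e⁻, Z=20>19); K+ < Rb+ (same group, 1 shell fewer); Rb+ < Cs+ (same group, 1 shell fewer).
The complete sequence is V5+ < Ti4+ < Sc3+ < Ca2+ < K+ < Rb+ < Cs+. Sc3+ sits at position 3.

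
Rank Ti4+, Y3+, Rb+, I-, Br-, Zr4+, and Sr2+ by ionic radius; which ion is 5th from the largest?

Y3+

Tabulating Z and e⁻: Ti4+ (Z=22, 18 e⁻), Zr4+ (Z=40, 36 e⁻), Y3+ (Z=39, 36 e⁻), Sr2+ (Z=38, 36 e⁻), Rb+ (Z=37, 36 e⁻), Br- (Z=35, 36 e⁻), I- (Z=53, 54 e⁻). Ti4+ < Zr4+ (same group, period 4 vs 5); Zr4+ < Y3+ (isoelectronic, higher Z=40 is smaller); Y3+ < Sr2+ (isoelectronic, higher Z=39 is smaller); Sr2+ < Rb+ (both 36 e⁻, Z=38>37); Rb+ < Br- (both 36 e⁻, Z=37>35); Br- < I- (same group, period 4 vs 5).
Ordering: Ti4+ < Zr4+ < Y3+ < Sr2+ < Rb+ < Br- < I-. The 5th largest is Y3+.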